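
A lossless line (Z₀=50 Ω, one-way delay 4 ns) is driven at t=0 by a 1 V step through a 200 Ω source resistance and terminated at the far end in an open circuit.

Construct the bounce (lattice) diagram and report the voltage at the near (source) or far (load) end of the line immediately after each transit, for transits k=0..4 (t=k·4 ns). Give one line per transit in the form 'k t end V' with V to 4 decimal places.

0 0 source 0.2000
1 4 load 0.4000
2 8 source 0.5200
3 12 load 0.6400
4 16 source 0.7120

Γ_L=1.000000, Γ_S=0.600000; launch V₁=1·50/250=0.200000
k=0 src: V=0.2000
k=1 load: inc=0.200000, refl=0.200000·1.000000=0.2000; V=0.000000+0.200000+0.200000=0.4000
k=2 src: inc=0.200000, refl=0.200000·0.600000=0.1200; V=0.200000+0.200000+0.120000=0.5200
k=3 load: inc=0.120000, refl=0.120000·1.000000=0.1200; V=0.400000+0.120000+0.120000=0.6400
k=4 src: inc=0.120000, refl=0.120000·0.600000=0.0720; V=0.520000+0.120000+0.072000=0.7120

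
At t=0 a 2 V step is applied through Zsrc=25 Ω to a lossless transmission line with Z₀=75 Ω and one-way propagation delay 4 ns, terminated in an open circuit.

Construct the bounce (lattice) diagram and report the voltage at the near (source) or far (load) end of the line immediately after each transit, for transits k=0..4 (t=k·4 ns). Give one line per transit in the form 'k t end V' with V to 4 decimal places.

Γ_L=1.000000, Γ_S=-0.500000; launch V₁=2·75/100=1.500000
k=0 src: V=1.5000
k=1 load: inc=1.500000, refl=1.500000·1.000000=1.5000; V=0.000000+1.500000+1.500000=3.0000
k=2 src: inc=1.500000, refl=1.500000·-0.500000=-0.7500; V=1.500000+1.500000+-0.750000=2.2500
k=3 load: inc=-0.750000, refl=-0.750000·1.000000=-0.7500; V=3.000000+-0.750000+-0.750000=1.5000
k=4 src: inc=-0.750000, refl=-0.750000·-0.500000=0.3750; V=2.250000+-0.750000+0.375000=1.8750

0 0 source 1.5000
1 4 load 3.0000
2 8 source 2.2500
3 12 load 1.5000
4 16 source 1.8750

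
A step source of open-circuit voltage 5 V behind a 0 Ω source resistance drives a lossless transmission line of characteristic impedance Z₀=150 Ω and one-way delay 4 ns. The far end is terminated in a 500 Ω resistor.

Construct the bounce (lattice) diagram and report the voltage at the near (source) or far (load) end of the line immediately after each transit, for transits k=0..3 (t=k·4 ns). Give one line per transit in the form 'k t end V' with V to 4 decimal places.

Γ_L=0.538462, Γ_S=-1.000000; launch V₁=5·150/150=5.000000
k=0 src: V=5.0000
k=1 load: inc=5.000000, refl=5.000000·0.538462=2.6923; V=0.000000+5.000000+2.692308=7.6923
k=2 src: inc=2.692308, refl=2.692308·-1.000000=-2.6923; V=5.000000+2.692308+-2.692308=5.0000
k=3 load: inc=-2.692308, refl=-2.692308·0.538462=-1.4497; V=7.692308+-2.692308+-1.449704=3.5503

0 0 source 5.0000
1 4 load 7.6923
2 8 source 5.0000
3 12 load 3.5503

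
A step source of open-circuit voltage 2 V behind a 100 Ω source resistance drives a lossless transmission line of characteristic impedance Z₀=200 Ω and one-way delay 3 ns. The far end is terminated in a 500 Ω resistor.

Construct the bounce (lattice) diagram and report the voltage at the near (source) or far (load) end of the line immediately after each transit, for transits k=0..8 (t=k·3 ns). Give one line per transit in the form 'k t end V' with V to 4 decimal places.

Γ_L=0.428571, Γ_S=-0.333333; launch V₁=2·200/300=1.333333
k=0 src: V=1.3333
k=1 load: inc=1.333333, refl=1.333333·0.428571=0.5714; V=0.000000+1.333333+0.571429=1.9048
k=2 src: inc=0.571429, refl=0.571429·-0.333333=-0.1905; V=1.333333+0.571429+-0.190476=1.7143
k=3 load: inc=-0.190476, refl=-0.190476·0.428571=-0.0816; V=1.904762+-0.190476+-0.081633=1.6327
k=4 src: inc=-0.081633, refl=-0.081633·-0.333333=0.0272; V=1.714286+-0.081633+0.027211=1.6599
k=5 load: inc=0.027211, refl=0.027211·0.428571=0.0117; V=1.632653+0.027211+0.011662=1.6715
k=6 src: inc=0.011662, refl=0.011662·-0.333333=-0.0039; V=1.659864+0.011662+-0.003887=1.6676
k=7 load: inc=-0.003887, refl=-0.003887·0.428571=-0.0017; V=1.671526+-0.003887+-0.001666=1.6660
k=8 src: inc=-0.001666, refl=-0.001666·-0.333333=0.0006; V=1.667638+-0.001666+0.000555=1.6665

0 0 source 1.3333
1 3 load 1.9048
2 6 source 1.7143
3 9 load 1.6327
4 12 source 1.6599
5 15 load 1.6715
6 18 source 1.6676
7 21 load 1.6660
8 24 source 1.6665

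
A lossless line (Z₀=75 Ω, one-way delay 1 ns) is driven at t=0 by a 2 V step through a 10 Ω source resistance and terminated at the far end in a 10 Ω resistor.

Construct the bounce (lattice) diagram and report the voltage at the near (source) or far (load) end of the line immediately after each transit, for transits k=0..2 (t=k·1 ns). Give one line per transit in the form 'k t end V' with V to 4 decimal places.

0 0 source 1.7647
1 1 load 0.4152
2 2 source 1.4472

Γ_L=-0.764706, Γ_S=-0.764706; launch V₁=2·75/85=1.764706
k=0 src: V=1.7647
k=1 load: inc=1.764706, refl=1.764706·-0.764706=-1.3495; V=0.000000+1.764706+-1.349481=0.4152
k=2 src: inc=-1.349481, refl=-1.349481·-0.764706=1.0320; V=1.764706+-1.349481+1.031956=1.4472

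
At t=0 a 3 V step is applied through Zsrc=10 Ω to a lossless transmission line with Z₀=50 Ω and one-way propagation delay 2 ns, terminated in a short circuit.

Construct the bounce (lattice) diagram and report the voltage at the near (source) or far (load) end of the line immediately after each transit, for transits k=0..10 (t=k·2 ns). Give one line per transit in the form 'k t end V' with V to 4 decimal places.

Γ_L=-1.000000, Γ_S=-0.666667; launch V₁=3·50/60=2.500000
k=0 src: V=2.5000
k=1 load: inc=2.500000, refl=2.500000·-1.000000=-2.5000; V=0.000000+2.500000+-2.500000=0.0000
k=2 src: inc=-2.500000, refl=-2.500000·-0.666667=1.6667; V=2.500000+-2.500000+1.666667=1.6667
k=3 load: inc=1.666667, refl=1.666667·-1.000000=-1.6667; V=0.000000+1.666667+-1.666667=0.0000
k=4 src: inc=-1.666667, refl=-1.666667·-0.666667=1.1111; V=1.666667+-1.666667+1.111111=1.1111
k=5 load: inc=1.111111, refl=1.111111·-1.000000=-1.1111; V=0.000000+1.111111+-1.111111=0.0000
k=6 src: inc=-1.111111, refl=-1.111111·-0.666667=0.7407; V=1.111111+-1.111111+0.740741=0.7407
k=7 load: inc=0.740741, refl=0.740741·-1.000000=-0.7407; V=0.000000+0.740741+-0.740741=0.0000
k=8 src: inc=-0.740741, refl=-0.740741·-0.666667=0.4938; V=0.740741+-0.740741+0.493827=0.4938
k=9 load: inc=0.493827, refl=0.493827·-1.000000=-0.4938; V=0.000000+0.493827+-0.493827=0.0000
k=10 src: inc=-0.493827, refl=-0.493827·-0.666667=0.3292; V=0.493827+-0.493827+0.329218=0.3292

0 0 source 2.5000
1 2 load 0.0000
2 4 source 1.6667
3 6 load 0.0000
4 8 source 1.1111
5 10 load 0.0000
6 12 source 0.7407
7 14 load 0.0000
8 16 source 0.4938
9 18 load 0.0000
10 20 source 0.3292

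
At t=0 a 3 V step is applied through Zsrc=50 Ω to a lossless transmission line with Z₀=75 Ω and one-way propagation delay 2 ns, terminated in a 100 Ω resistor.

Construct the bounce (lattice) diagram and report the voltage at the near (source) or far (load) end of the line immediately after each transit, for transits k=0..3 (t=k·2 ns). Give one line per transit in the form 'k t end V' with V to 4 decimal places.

Γ_L=0.142857, Γ_S=-0.200000; launch V₁=3·75/125=1.800000
k=0 src: V=1.8000
k=1 load: inc=1.800000, refl=1.800000·0.142857=0.2571; V=0.000000+1.800000+0.257143=2.0571
k=2 src: inc=0.257143, refl=0.257143·-0.200000=-0.0514; V=1.800000+0.257143+-0.051429=2.0057
k=3 load: inc=-0.051429, refl=-0.051429·0.142857=-0.0073; V=2.057143+-0.051429+-0.007347=1.9984

0 0 source 1.8000
1 2 load 2.0571
2 4 source 2.0057
3 6 load 1.9984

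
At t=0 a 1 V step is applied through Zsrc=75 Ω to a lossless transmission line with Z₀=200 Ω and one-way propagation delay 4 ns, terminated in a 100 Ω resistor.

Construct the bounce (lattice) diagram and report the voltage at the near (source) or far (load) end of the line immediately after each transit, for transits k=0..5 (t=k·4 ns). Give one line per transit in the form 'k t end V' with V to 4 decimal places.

Γ_L=-0.333333, Γ_S=-0.454545; launch V₁=1·200/275=0.727273
k=0 src: V=0.7273
k=1 load: inc=0.727273, refl=0.727273·-0.333333=-0.2424; V=0.000000+0.727273+-0.242424=0.4848
k=2 src: inc=-0.242424, refl=-0.242424·-0.454545=0.1102; V=0.727273+-0.242424+0.110193=0.5950
k=3 load: inc=0.110193, refl=0.110193·-0.333333=-0.0367; V=0.484848+0.110193+-0.036731=0.5583
k=4 src: inc=-0.036731, refl=-0.036731·-0.454545=0.0167; V=0.595041+-0.036731+0.016696=0.5750
k=5 load: inc=0.016696, refl=0.016696·-0.333333=-0.0056; V=0.558310+0.016696+-0.005565=0.5694

0 0 source 0.7273
1 4 load 0.4848
2 8 source 0.5950
3 12 load 0.5583
4 16 source 0.5750
5 20 load 0.5694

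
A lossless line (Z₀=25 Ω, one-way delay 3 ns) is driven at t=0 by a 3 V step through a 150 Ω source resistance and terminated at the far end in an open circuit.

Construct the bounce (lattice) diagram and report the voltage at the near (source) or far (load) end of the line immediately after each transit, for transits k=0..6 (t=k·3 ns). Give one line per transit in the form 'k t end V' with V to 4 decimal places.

Γ_L=1.000000, Γ_S=0.714286; launch V₁=3·25/175=0.428571
k=0 src: V=0.4286
k=1 load: inc=0.428571, refl=0.428571·1.000000=0.4286; V=0.000000+0.428571+0.428571=0.8571
k=2 src: inc=0.428571, refl=0.428571·0.714286=0.3061; V=0.428571+0.428571+0.306122=1.1633
k=3 load: inc=0.306122, refl=0.306122·1.000000=0.3061; V=0.857143+0.306122+0.306122=1.4694
k=4 src: inc=0.306122, refl=0.306122·0.714286=0.2187; V=1.163265+0.306122+0.218659=1.6880
k=5 load: inc=0.218659, refl=0.218659·1.000000=0.2187; V=1.469388+0.218659+0.218659=1.9067
k=6 src: inc=0.218659, refl=0.218659·0.714286=0.1562; V=1.688047+0.218659+0.156185=2.0629

0 0 source 0.4286
1 3 load 0.8571
2 6 source 1.1633
3 9 load 1.4694
4 12 source 1.6880
5 15 load 1.9067
6 18 source 2.0629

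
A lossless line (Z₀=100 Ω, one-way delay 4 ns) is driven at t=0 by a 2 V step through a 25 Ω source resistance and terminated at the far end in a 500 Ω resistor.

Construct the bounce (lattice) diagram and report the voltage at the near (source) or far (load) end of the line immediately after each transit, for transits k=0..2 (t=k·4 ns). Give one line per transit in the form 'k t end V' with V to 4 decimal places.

Γ_L=0.666667, Γ_S=-0.600000; launch V₁=2·100/125=1.600000
k=0 src: V=1.6000
k=1 load: inc=1.600000, refl=1.600000·0.666667=1.0667; V=0.000000+1.600000+1.066667=2.6667
k=2 src: inc=1.066667, refl=1.066667·-0.600000=-0.6400; V=1.600000+1.066667+-0.640000=2.0267

0 0 source 1.6000
1 4 load 2.6667
2 8 source 2.0267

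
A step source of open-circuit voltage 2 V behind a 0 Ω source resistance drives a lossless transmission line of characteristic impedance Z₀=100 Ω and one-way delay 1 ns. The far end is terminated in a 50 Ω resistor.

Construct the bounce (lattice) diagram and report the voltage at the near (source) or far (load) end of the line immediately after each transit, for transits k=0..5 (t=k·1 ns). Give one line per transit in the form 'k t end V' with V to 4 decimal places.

0 0 source 2.0000
1 1 load 1.3333
2 2 source 2.0000
3 3 load 1.7778
4 4 source 2.0000
5 5 load 1.9259

Γ_L=-0.333333, Γ_S=-1.000000; launch V₁=2·100/100=2.000000
k=0 src: V=2.0000
k=1 load: inc=2.000000, refl=2.000000·-0.333333=-0.6667; V=0.000000+2.000000+-0.666667=1.3333
k=2 src: inc=-0.666667, refl=-0.666667·-1.000000=0.6667; V=2.000000+-0.666667+0.666667=2.0000
k=3 load: inc=0.666667, refl=0.666667·-0.333333=-0.2222; V=1.333333+0.666667+-0.222222=1.7778
k=4 src: inc=-0.222222, refl=-0.222222·-1.000000=0.2222; V=2.000000+-0.222222+0.222222=2.0000
k=5 load: inc=0.222222, refl=0.222222·-0.333333=-0.0741; V=1.777778+0.222222+-0.074074=1.9259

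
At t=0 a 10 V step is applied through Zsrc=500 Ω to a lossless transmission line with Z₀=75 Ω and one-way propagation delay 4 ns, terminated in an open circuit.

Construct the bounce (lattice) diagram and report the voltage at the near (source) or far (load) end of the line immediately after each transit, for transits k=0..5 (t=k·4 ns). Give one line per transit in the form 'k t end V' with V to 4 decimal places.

Γ_L=1.000000, Γ_S=0.739130; launch V₁=10·75/575=1.304348
k=0 src: V=1.3043
k=1 load: inc=1.304348, refl=1.304348·1.000000=1.3043; V=0.000000+1.304348+1.304348=2.6087
k=2 src: inc=1.304348, refl=1.304348·0.739130=0.9641; V=1.304348+1.304348+0.964083=3.5728
k=3 load: inc=0.964083, refl=0.964083·1.000000=0.9641; V=2.608696+0.964083+0.964083=4.5369
k=4 src: inc=0.964083, refl=0.964083·0.739130=0.7126; V=3.572779+0.964083+0.712583=5.2494
k=5 load: inc=0.712583, refl=0.712583·1.000000=0.7126; V=4.536862+0.712583+0.712583=5.9620

0 0 source 1.3043
1 4 load 2.6087
2 8 source 3.5728
3 12 load 4.5369
4 16 source 5.2494
5 20 load 5.9620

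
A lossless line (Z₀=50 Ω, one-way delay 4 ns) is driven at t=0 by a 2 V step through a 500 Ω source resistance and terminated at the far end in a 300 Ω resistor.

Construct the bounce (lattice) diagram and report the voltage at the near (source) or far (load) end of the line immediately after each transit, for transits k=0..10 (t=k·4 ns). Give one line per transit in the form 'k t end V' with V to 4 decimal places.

Γ_L=0.714286, Γ_S=0.818182; launch V₁=2·50/550=0.181818
k=0 src: V=0.1818
k=1 load: inc=0.181818, refl=0.181818·0.714286=0.1299; V=0.000000+0.181818+0.129870=0.3117
k=2 src: inc=0.129870, refl=0.129870·0.818182=0.1063; V=0.181818+0.129870+0.106257=0.4179
k=3 load: inc=0.106257, refl=0.106257·0.714286=0.0759; V=0.311688+0.106257+0.075898=0.4938
k=4 src: inc=0.075898, refl=0.075898·0.818182=0.0621; V=0.417946+0.075898+0.062098=0.5559
k=5 load: inc=0.062098, refl=0.062098·0.714286=0.0444; V=0.493844+0.062098+0.044356=0.6003
k=6 src: inc=0.044356, refl=0.044356·0.818182=0.0363; V=0.555942+0.044356+0.036291=0.6366
k=7 load: inc=0.036291, refl=0.036291·0.714286=0.0259; V=0.600298+0.036291+0.025922=0.6625
k=8 src: inc=0.025922, refl=0.025922·0.818182=0.0212; V=0.636590+0.025922+0.021209=0.6837
k=9 load: inc=0.021209, refl=0.021209·0.714286=0.0151; V=0.662512+0.021209+0.015149=0.6989
k=10 src: inc=0.015149, refl=0.015149·0.818182=0.0124; V=0.683721+0.015149+0.012395=0.7113

0 0 source 0.1818
1 4 load 0.3117
2 8 source 0.4179
3 12 load 0.4938
4 16 source 0.5559
5 20 load 0.6003
6 24 source 0.6366
7 28 load 0.6625
8 32 source 0.6837
9 36 load 0.6989
10 40 source 0.7113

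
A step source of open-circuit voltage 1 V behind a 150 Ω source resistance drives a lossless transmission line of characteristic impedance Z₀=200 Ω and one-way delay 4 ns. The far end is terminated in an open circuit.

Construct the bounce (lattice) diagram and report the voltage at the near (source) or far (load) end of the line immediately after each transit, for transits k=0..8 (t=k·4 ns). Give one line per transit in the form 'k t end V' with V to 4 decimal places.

0 0 source 0.5714
1 4 load 1.1429
2 8 source 1.0612
3 12 load 0.9796
4 16 source 0.9913
5 20 load 1.0029
6 24 source 1.0012
7 28 load 0.9996
8 32 source 0.9998

Γ_L=1.000000, Γ_S=-0.142857; launch V₁=1·200/350=0.571429
k=0 src: V=0.5714
k=1 load: inc=0.571429, refl=0.571429·1.000000=0.5714; V=0.000000+0.571429+0.571429=1.1429
k=2 src: inc=0.571429, refl=0.571429·-0.142857=-0.0816; V=0.571429+0.571429+-0.081633=1.0612
k=3 load: inc=-0.081633, refl=-0.081633·1.000000=-0.0816; V=1.142857+-0.081633+-0.081633=0.9796
k=4 src: inc=-0.081633, refl=-0.081633·-0.142857=0.0117; V=1.061224+-0.081633+0.011662=0.9913
k=5 load: inc=0.011662, refl=0.011662·1.000000=0.0117; V=0.979592+0.011662+0.011662=1.0029
k=6 src: inc=0.011662, refl=0.011662·-0.142857=-0.0017; V=0.991254+0.011662+-0.001666=1.0012
k=7 load: inc=-0.001666, refl=-0.001666·1.000000=-0.0017; V=1.002915+-0.001666+-0.001666=0.9996
k=8 src: inc=-0.001666, refl=-0.001666·-0.142857=0.0002; V=1.001249+-0.001666+0.000238=0.9998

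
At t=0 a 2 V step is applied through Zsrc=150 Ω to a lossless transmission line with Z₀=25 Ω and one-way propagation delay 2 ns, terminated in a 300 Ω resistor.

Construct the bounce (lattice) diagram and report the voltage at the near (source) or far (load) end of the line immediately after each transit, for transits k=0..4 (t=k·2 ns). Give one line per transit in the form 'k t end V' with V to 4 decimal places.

Γ_L=0.846154, Γ_S=0.714286; launch V₁=2·25/175=0.285714
k=0 src: V=0.2857
k=1 load: inc=0.285714, refl=0.285714·0.846154=0.2418; V=0.000000+0.285714+0.241758=0.5275
k=2 src: inc=0.241758, refl=0.241758·0.714286=0.1727; V=0.285714+0.241758+0.172684=0.7002
k=3 load: inc=0.172684, refl=0.172684·0.846154=0.1461; V=0.527473+0.172684+0.146118=0.8463
k=4 src: inc=0.146118, refl=0.146118·0.714286=0.1044; V=0.700157+0.146118+0.104370=0.9506

0 0 source 0.2857
1 2 load 0.5275
2 4 source 0.7002
3 6 load 0.8463
4 8 source 0.9506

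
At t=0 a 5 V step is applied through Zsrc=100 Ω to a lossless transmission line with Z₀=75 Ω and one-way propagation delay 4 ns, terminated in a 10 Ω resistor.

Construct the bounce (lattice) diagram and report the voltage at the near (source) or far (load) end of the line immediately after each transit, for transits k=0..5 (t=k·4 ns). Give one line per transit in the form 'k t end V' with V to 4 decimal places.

0 0 source 2.1429
1 4 load 0.5042
2 8 source 0.2701
3 12 load 0.4491
4 16 source 0.4747
5 20 load 0.4551

Γ_L=-0.764706, Γ_S=0.142857; launch V₁=5·75/175=2.142857
k=0 src: V=2.1429
k=1 load: inc=2.142857, refl=2.142857·-0.764706=-1.6387; V=0.000000+2.142857+-1.638655=0.5042
k=2 src: inc=-1.638655, refl=-1.638655·0.142857=-0.2341; V=2.142857+-1.638655+-0.234094=0.2701
k=3 load: inc=-0.234094, refl=-0.234094·-0.764706=0.1790; V=0.504202+-0.234094+0.179013=0.4491
k=4 src: inc=0.179013, refl=0.179013·0.142857=0.0256; V=0.270108+0.179013+0.025573=0.4747
k=5 load: inc=0.025573, refl=0.025573·-0.764706=-0.0196; V=0.449121+0.025573+-0.019556=0.4551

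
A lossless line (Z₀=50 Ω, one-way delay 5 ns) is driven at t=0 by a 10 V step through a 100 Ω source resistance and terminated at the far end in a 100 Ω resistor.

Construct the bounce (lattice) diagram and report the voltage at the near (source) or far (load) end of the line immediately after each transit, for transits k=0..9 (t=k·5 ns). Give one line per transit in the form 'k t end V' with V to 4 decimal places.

Γ_L=0.333333, Γ_S=0.333333; launch V₁=10·50/150=3.333333
k=0 src: V=3.3333
k=1 load: inc=3.333333, refl=3.333333·0.333333=1.1111; V=0.000000+3.333333+1.111111=4.4444
k=2 src: inc=1.111111, refl=1.111111·0.333333=0.3704; V=3.333333+1.111111+0.370370=4.8148
k=3 load: inc=0.370370, refl=0.370370·0.333333=0.1235; V=4.444444+0.370370+0.123457=4.9383
k=4 src: inc=0.123457, refl=0.123457·0.333333=0.0412; V=4.814815+0.123457+0.041152=4.9794
k=5 load: inc=0.041152, refl=0.041152·0.333333=0.0137; V=4.938272+0.041152+0.013717=4.9931
k=6 src: inc=0.013717, refl=0.013717·0.333333=0.0046; V=4.979424+0.013717+0.004572=4.9977
k=7 load: inc=0.004572, refl=0.004572·0.333333=0.0015; V=4.993141+0.004572+0.001524=4.9992
k=8 src: inc=0.001524, refl=0.001524·0.333333=0.0005; V=4.997714+0.001524+0.000508=4.9997
k=9 load: inc=0.000508, refl=0.000508·0.333333=0.0002; V=4.999238+0.000508+0.000169=4.9999

0 0 source 3.3333
1 5 load 4.4444
2 10 source 4.8148
3 15 load 4.9383
4 20 source 4.9794
5 25 load 4.9931
6 30 source 4.9977
7 35 load 4.9992
8 40 source 4.9997
9 45 load 4.9999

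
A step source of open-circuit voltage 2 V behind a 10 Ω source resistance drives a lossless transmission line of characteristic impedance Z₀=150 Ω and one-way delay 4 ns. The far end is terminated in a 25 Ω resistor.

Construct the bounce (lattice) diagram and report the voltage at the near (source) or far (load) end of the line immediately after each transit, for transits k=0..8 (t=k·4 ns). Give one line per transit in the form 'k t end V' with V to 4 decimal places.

0 0 source 1.8750
1 4 load 0.5357
2 8 source 1.7076
3 12 load 0.8705
4 16 source 1.6030
5 20 load 1.0798
6 24 source 1.5376
7 28 load 1.2106
8 32 source 1.4967

Γ_L=-0.714286, Γ_S=-0.875000; launch V₁=2·150/160=1.875000
k=0 src: V=1.8750
k=1 load: inc=1.875000, refl=1.875000·-0.714286=-1.3393; V=0.000000+1.875000+-1.339286=0.5357
k=2 src: inc=-1.339286, refl=-1.339286·-0.875000=1.1719; V=1.875000+-1.339286+1.171875=1.7076
k=3 load: inc=1.171875, refl=1.171875·-0.714286=-0.8371; V=0.535714+1.171875+-0.837054=0.8705
k=4 src: inc=-0.837054, refl=-0.837054·-0.875000=0.7324; V=1.707589+-0.837054+0.732422=1.6030
k=5 load: inc=0.732422, refl=0.732422·-0.714286=-0.5232; V=0.870536+0.732422+-0.523158=1.0798
k=6 src: inc=-0.523158, refl=-0.523158·-0.875000=0.4578; V=1.602958+-0.523158+0.457764=1.5376
k=7 load: inc=0.457764, refl=0.457764·-0.714286=-0.3270; V=1.079799+0.457764+-0.326974=1.2106
k=8 src: inc=-0.326974, refl=-0.326974·-0.875000=0.2861; V=1.537563+-0.326974+0.286102=1.4967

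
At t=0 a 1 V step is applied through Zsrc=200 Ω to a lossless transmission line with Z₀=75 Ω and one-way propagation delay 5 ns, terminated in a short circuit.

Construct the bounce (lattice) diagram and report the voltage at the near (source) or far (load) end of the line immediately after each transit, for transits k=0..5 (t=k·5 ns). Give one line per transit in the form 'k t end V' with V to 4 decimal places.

0 0 source 0.2727
1 5 load 0.0000
2 10 source -0.1240
3 15 load 0.0000
4 20 source 0.0563
5 25 load 0.0000

Γ_L=-1.000000, Γ_S=0.454545; launch V₁=1·75/275=0.272727
k=0 src: V=0.2727
k=1 load: inc=0.272727, refl=0.272727·-1.000000=-0.2727; V=0.000000+0.272727+-0.272727=0.0000
k=2 src: inc=-0.272727, refl=-0.272727·0.454545=-0.1240; V=0.272727+-0.272727+-0.123967=-0.1240
k=3 load: inc=-0.123967, refl=-0.123967·-1.000000=0.1240; V=0.000000+-0.123967+0.123967=0.0000
k=4 src: inc=0.123967, refl=0.123967·0.454545=0.0563; V=-0.123967+0.123967+0.056349=0.0563
k=5 load: inc=0.056349, refl=0.056349·-1.000000=-0.0563; V=0.000000+0.056349+-0.056349=0.0000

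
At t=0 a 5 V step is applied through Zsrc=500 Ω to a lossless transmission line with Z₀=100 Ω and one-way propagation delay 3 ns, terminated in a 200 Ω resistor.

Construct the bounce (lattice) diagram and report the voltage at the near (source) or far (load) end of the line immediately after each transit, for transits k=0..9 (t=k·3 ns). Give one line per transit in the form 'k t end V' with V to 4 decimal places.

0 0 source 0.8333
1 3 load 1.1111
2 6 source 1.2963
3 9 load 1.3580
4 12 source 1.3992
5 15 load 1.4129
6 18 source 1.4220
7 21 load 1.4251
8 24 source 1.4271
9 27 load 1.4278

Γ_L=0.333333, Γ_S=0.666667; launch V₁=5·100/600=0.833333
k=0 src: V=0.8333
k=1 load: inc=0.833333, refl=0.833333·0.333333=0.2778; V=0.000000+0.833333+0.277778=1.1111
k=2 src: inc=0.277778, refl=0.277778·0.666667=0.1852; V=0.833333+0.277778+0.185185=1.2963
k=3 load: inc=0.185185, refl=0.185185·0.333333=0.0617; V=1.111111+0.185185+0.061728=1.3580
k=4 src: inc=0.061728, refl=0.061728·0.666667=0.0412; V=1.296296+0.061728+0.041152=1.3992
k=5 load: inc=0.041152, refl=0.041152·0.333333=0.0137; V=1.358025+0.041152+0.013717=1.4129
k=6 src: inc=0.013717, refl=0.013717·0.666667=0.0091; V=1.399177+0.013717+0.009145=1.4220
k=7 load: inc=0.009145, refl=0.009145·0.333333=0.0030; V=1.412894+0.009145+0.003048=1.4251
k=8 src: inc=0.003048, refl=0.003048·0.666667=0.0020; V=1.422039+0.003048+0.002032=1.4271
k=9 load: inc=0.002032, refl=0.002032·0.333333=0.0007; V=1.425088+0.002032+0.000677=1.4278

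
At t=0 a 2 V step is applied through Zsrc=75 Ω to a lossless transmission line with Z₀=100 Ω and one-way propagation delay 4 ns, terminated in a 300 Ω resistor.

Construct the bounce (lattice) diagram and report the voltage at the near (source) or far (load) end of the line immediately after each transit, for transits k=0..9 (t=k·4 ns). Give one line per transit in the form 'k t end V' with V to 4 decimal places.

Γ_L=0.500000, Γ_S=-0.142857; launch V₁=2·100/175=1.142857
k=0 src: V=1.1429
k=1 load: inc=1.142857, refl=1.142857·0.500000=0.5714; V=0.000000+1.142857+0.571429=1.7143
k=2 src: inc=0.571429, refl=0.571429·-0.142857=-0.0816; V=1.142857+0.571429+-0.081633=1.6327
k=3 load: inc=-0.081633, refl=-0.081633·0.500000=-0.0408; V=1.714286+-0.081633+-0.040816=1.5918
k=4 src: inc=-0.040816, refl=-0.040816·-0.142857=0.0058; V=1.632653+-0.040816+0.005831=1.5977
k=5 load: inc=0.005831, refl=0.005831·0.500000=0.0029; V=1.591837+0.005831+0.002915=1.6006
k=6 src: inc=0.002915, refl=0.002915·-0.142857=-0.0004; V=1.597668+0.002915+-0.000416=1.6002
k=7 load: inc=-0.000416, refl=-0.000416·0.500000=-0.0002; V=1.600583+-0.000416+-0.000208=1.6000
k=8 src: inc=-0.000208, refl=-0.000208·-0.142857=0.0000; V=1.600167+-0.000208+0.000030=1.6000
k=9 load: inc=0.000030, refl=0.000030·0.500000=0.0000; V=1.599958+0.000030+0.000015=1.6000

0 0 source 1.1429
1 4 load 1.7143
2 8 source 1.6327
3 12 load 1.5918
4 16 source 1.5977
5 20 load 1.6006
6 24 source 1.6002
7 28 load 1.6000
8 32 source 1.6000
9 36 load 1.6000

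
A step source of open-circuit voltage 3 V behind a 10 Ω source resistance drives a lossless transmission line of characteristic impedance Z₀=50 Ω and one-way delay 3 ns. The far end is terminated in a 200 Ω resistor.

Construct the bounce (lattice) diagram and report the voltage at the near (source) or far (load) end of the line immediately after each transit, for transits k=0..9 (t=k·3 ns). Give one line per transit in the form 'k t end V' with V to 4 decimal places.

Γ_L=0.600000, Γ_S=-0.666667; launch V₁=3·50/60=2.500000
k=0 src: V=2.5000
k=1 load: inc=2.500000, refl=2.500000·0.600000=1.5000; V=0.000000+2.500000+1.500000=4.0000
k=2 src: inc=1.500000, refl=1.500000·-0.666667=-1.0000; V=2.500000+1.500000+-1.000000=3.0000
k=3 load: inc=-1.000000, refl=-1.000000·0.600000=-0.6000; V=4.000000+-1.000000+-0.600000=2.4000
k=4 src: inc=-0.600000, refl=-0.600000·-0.666667=0.4000; V=3.000000+-0.600000+0.400000=2.8000
k=5 load: inc=0.400000, refl=0.400000·0.600000=0.2400; V=2.400000+0.400000+0.240000=3.0400
k=6 src: inc=0.240000, refl=0.240000·-0.666667=-0.1600; V=2.800000+0.240000+-0.160000=2.8800
k=7 load: inc=-0.160000, refl=-0.160000·0.600000=-0.0960; V=3.040000+-0.160000+-0.096000=2.7840
k=8 src: inc=-0.096000, refl=-0.096000·-0.666667=0.0640; V=2.880000+-0.096000+0.064000=2.8480
k=9 load: inc=0.064000, refl=0.064000·0.600000=0.0384; V=2.784000+0.064000+0.038400=2.8864

0 0 source 2.5000
1 3 load 4.0000
2 6 source 3.0000
3 9 load 2.4000
4 12 source 2.8000
5 15 load 3.0400
6 18 source 2.8800
7 21 load 2.7840
8 24 source 2.8480
9 27 load 2.8864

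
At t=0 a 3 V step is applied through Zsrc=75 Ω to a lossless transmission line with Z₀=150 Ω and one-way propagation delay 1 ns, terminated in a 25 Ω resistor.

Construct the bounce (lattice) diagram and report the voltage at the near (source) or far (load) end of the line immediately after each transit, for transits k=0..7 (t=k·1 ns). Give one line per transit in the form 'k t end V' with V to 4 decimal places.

Γ_L=-0.714286, Γ_S=-0.333333; launch V₁=3·150/225=2.000000
k=0 src: V=2.0000
k=1 load: inc=2.000000, refl=2.000000·-0.714286=-1.4286; V=0.000000+2.000000+-1.428571=0.5714
k=2 src: inc=-1.428571, refl=-1.428571·-0.333333=0.4762; V=2.000000+-1.428571+0.476190=1.0476
k=3 load: inc=0.476190, refl=0.476190·-0.714286=-0.3401; V=0.571429+0.476190+-0.340136=0.7075
k=4 src: inc=-0.340136, refl=-0.340136·-0.333333=0.1134; V=1.047619+-0.340136+0.113379=0.8209
k=5 load: inc=0.113379, refl=0.113379·-0.714286=-0.0810; V=0.707483+0.113379+-0.080985=0.7399
k=6 src: inc=-0.080985, refl=-0.080985·-0.333333=0.0270; V=0.820862+-0.080985+0.026995=0.7669
k=7 load: inc=0.026995, refl=0.026995·-0.714286=-0.0193; V=0.739877+0.026995+-0.019282=0.7476

0 0 source 2.0000
1 1 load 0.5714
2 2 source 1.0476
3 3 load 0.7075
4 4 source 0.8209
5 5 load 0.7399
6 6 source 0.7669
7 7 load 0.7476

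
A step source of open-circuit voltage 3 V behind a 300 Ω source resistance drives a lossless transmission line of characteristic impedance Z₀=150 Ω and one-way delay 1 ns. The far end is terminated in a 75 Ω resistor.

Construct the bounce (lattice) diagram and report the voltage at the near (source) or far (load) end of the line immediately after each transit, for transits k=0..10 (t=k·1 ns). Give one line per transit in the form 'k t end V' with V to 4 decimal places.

0 0 source 1.0000
1 1 load 0.6667
2 2 source 0.5556
3 3 load 0.5926
4 4 source 0.6049
5 5 load 0.6008
6 6 source 0.5995
7 7 load 0.5999
8 8 source 0.6001
9 9 load 0.6000
10 10 source 0.6000

Γ_L=-0.333333, Γ_S=0.333333; launch V₁=3·150/450=1.000000
k=0 src: V=1.0000
k=1 load: inc=1.000000, refl=1.000000·-0.333333=-0.3333; V=0.000000+1.000000+-0.333333=0.6667
k=2 src: inc=-0.333333, refl=-0.333333·0.333333=-0.1111; V=1.000000+-0.333333+-0.111111=0.5556
k=3 load: inc=-0.111111, refl=-0.111111·-0.333333=0.0370; V=0.666667+-0.111111+0.037037=0.5926
k=4 src: inc=0.037037, refl=0.037037·0.333333=0.0123; V=0.555556+0.037037+0.012346=0.6049
k=5 load: inc=0.012346, refl=0.012346·-0.333333=-0.0041; V=0.592593+0.012346+-0.004115=0.6008
k=6 src: inc=-0.004115, refl=-0.004115·0.333333=-0.0014; V=0.604938+-0.004115+-0.001372=0.5995
k=7 load: inc=-0.001372, refl=-0.001372·-0.333333=0.0005; V=0.600823+-0.001372+0.000457=0.5999
k=8 src: inc=0.000457, refl=0.000457·0.333333=0.0002; V=0.599451+0.000457+0.000152=0.6001
k=9 load: inc=0.000152, refl=0.000152·-0.333333=-0.0001; V=0.599909+0.000152+-0.000051=0.6000
k=10 src: inc=-0.000051, refl=-0.000051·0.333333=-0.0000; V=0.600061+-0.000051+-0.000017=0.6000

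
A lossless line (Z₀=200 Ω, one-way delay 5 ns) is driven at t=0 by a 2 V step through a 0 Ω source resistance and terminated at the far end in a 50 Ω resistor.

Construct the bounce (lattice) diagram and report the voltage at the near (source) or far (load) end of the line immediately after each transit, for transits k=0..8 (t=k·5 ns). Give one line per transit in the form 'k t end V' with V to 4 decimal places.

Γ_L=-0.600000, Γ_S=-1.000000; launch V₁=2·200/200=2.000000
k=0 src: V=2.0000
k=1 load: inc=2.000000, refl=2.000000·-0.600000=-1.2000; V=0.000000+2.000000+-1.200000=0.8000
k=2 src: inc=-1.200000, refl=-1.200000·-1.000000=1.2000; V=2.000000+-1.200000+1.200000=2.0000
k=3 load: inc=1.200000, refl=1.200000·-0.600000=-0.7200; V=0.800000+1.200000+-0.720000=1.2800
k=4 src: inc=-0.720000, refl=-0.720000·-1.000000=0.7200; V=2.000000+-0.720000+0.720000=2.0000
k=5 load: inc=0.720000, refl=0.720000·-0.600000=-0.4320; V=1.280000+0.720000+-0.432000=1.5680
k=6 src: inc=-0.432000, refl=-0.432000·-1.000000=0.4320; V=2.000000+-0.432000+0.432000=2.0000
k=7 load: inc=0.432000, refl=0.432000·-0.600000=-0.2592; V=1.568000+0.432000+-0.259200=1.7408
k=8 src: inc=-0.259200, refl=-0.259200·-1.000000=0.2592; V=2.000000+-0.259200+0.259200=2.0000

0 0 source 2.0000
1 5 load 0.8000
2 10 source 2.0000
3 15 load 1.2800
4 20 source 2.0000
5 25 load 1.5680
6 30 source 2.0000
7 35 load 1.7408
8 40 source 2.0000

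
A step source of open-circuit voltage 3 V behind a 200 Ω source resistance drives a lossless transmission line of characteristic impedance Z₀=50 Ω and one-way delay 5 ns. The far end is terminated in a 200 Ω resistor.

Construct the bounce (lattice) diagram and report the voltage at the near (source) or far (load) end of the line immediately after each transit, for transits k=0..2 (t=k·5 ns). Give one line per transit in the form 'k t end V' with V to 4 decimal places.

Γ_L=0.600000, Γ_S=0.600000; launch V₁=3·50/250=0.600000
k=0 src: V=0.6000
k=1 load: inc=0.600000, refl=0.600000·0.600000=0.3600; V=0.000000+0.600000+0.360000=0.9600
k=2 src: inc=0.360000, refl=0.360000·0.600000=0.2160; V=0.600000+0.360000+0.216000=1.1760

0 0 source 0.6000
1 5 load 0.9600
2 10 source 1.1760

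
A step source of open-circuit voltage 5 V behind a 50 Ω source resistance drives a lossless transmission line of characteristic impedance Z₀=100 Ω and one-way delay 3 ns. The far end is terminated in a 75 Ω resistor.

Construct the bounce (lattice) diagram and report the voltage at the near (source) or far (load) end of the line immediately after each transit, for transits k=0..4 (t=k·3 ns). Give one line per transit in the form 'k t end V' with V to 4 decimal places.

0 0 source 3.3333
1 3 load 2.8571
2 6 source 3.0159
3 9 load 2.9932
4 12 source 3.0008

Γ_L=-0.142857, Γ_S=-0.333333; launch V₁=5·100/150=3.333333
k=0 src: V=3.3333
k=1 load: inc=3.333333, refl=3.333333·-0.142857=-0.4762; V=0.000000+3.333333+-0.476190=2.8571
k=2 src: inc=-0.476190, refl=-0.476190·-0.333333=0.1587; V=3.333333+-0.476190+0.158730=3.0159
k=3 load: inc=0.158730, refl=0.158730·-0.142857=-0.0227; V=2.857143+0.158730+-0.022676=2.9932
k=4 src: inc=-0.022676, refl=-0.022676·-0.333333=0.0076; V=3.015873+-0.022676+0.007559=3.0008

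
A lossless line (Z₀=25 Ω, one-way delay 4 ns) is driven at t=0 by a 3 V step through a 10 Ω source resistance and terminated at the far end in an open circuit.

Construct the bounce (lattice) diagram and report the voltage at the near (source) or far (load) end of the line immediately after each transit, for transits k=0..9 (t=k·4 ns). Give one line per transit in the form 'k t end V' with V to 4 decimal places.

0 0 source 2.1429
1 4 load 4.2857
2 8 source 3.3673
3 12 load 2.4490
4 16 source 2.8426
5 20 load 3.2362
6 24 source 3.0675
7 28 load 2.8988
8 32 source 2.9711
9 36 load 3.0434

Γ_L=1.000000, Γ_S=-0.428571; launch V₁=3·25/35=2.142857
k=0 src: V=2.1429
k=1 load: inc=2.142857, refl=2.142857·1.000000=2.1429; V=0.000000+2.142857+2.142857=4.2857
k=2 src: inc=2.142857, refl=2.142857·-0.428571=-0.9184; V=2.142857+2.142857+-0.918367=3.3673
k=3 load: inc=-0.918367, refl=-0.918367·1.000000=-0.9184; V=4.285714+-0.918367+-0.918367=2.4490
k=4 src: inc=-0.918367, refl=-0.918367·-0.428571=0.3936; V=3.367347+-0.918367+0.393586=2.8426
k=5 load: inc=0.393586, refl=0.393586·1.000000=0.3936; V=2.448980+0.393586+0.393586=3.2362
k=6 src: inc=0.393586, refl=0.393586·-0.428571=-0.1687; V=2.842566+0.393586+-0.168680=3.0675
k=7 load: inc=-0.168680, refl=-0.168680·1.000000=-0.1687; V=3.236152+-0.168680+-0.168680=2.8988
k=8 src: inc=-0.168680, refl=-0.168680·-0.428571=0.0723; V=3.067472+-0.168680+0.072291=2.9711
k=9 load: inc=0.072291, refl=0.072291·1.000000=0.0723; V=2.898792+0.072291+0.072291=3.0434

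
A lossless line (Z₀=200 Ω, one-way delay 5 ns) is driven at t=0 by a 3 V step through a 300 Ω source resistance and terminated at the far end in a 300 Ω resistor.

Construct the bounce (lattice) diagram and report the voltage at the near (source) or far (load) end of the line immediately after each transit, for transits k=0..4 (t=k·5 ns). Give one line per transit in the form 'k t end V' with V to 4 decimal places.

0 0 source 1.2000
1 5 load 1.4400
2 10 source 1.4880
3 15 load 1.4976
4 20 source 1.4995

Γ_L=0.200000, Γ_S=0.200000; launch V₁=3·200/500=1.200000
k=0 src: V=1.2000
k=1 load: inc=1.200000, refl=1.200000·0.200000=0.2400; V=0.000000+1.200000+0.240000=1.4400
k=2 src: inc=0.240000, refl=0.240000·0.200000=0.0480; V=1.200000+0.240000+0.048000=1.4880
k=3 load: inc=0.048000, refl=0.048000·0.200000=0.0096; V=1.440000+0.048000+0.009600=1.4976
k=4 src: inc=0.009600, refl=0.009600·0.200000=0.0019; V=1.488000+0.009600+0.001920=1.4995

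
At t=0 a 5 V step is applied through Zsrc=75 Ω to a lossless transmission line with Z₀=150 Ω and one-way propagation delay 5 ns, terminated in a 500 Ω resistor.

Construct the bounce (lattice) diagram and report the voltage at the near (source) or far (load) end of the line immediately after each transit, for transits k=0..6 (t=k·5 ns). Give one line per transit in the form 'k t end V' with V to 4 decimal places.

Γ_L=0.538462, Γ_S=-0.333333; launch V₁=5·150/225=3.333333
k=0 src: V=3.3333
k=1 load: inc=3.333333, refl=3.333333·0.538462=1.7949; V=0.000000+3.333333+1.794872=5.1282
k=2 src: inc=1.794872, refl=1.794872·-0.333333=-0.5983; V=3.333333+1.794872+-0.598291=4.5299
k=3 load: inc=-0.598291, refl=-0.598291·0.538462=-0.3222; V=5.128205+-0.598291+-0.322156=4.2078
k=4 src: inc=-0.322156, refl=-0.322156·-0.333333=0.1074; V=4.529915+-0.322156+0.107385=4.3151
k=5 load: inc=0.107385, refl=0.107385·0.538462=0.0578; V=4.207758+0.107385+0.057823=4.3730
k=6 src: inc=0.057823, refl=0.057823·-0.333333=-0.0193; V=4.315144+0.057823+-0.019274=4.3537

0 0 source 3.3333
1 5 load 5.1282
2 10 source 4.5299
3 15 load 4.2078
4 20 source 4.3151
5 25 load 4.3730
6 30 source 4.3537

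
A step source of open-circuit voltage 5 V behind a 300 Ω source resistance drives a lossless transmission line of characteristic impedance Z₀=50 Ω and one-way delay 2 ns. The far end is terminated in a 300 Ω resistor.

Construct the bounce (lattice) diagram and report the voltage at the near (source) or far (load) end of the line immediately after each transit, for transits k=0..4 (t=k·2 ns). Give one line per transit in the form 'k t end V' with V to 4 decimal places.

0 0 source 0.7143
1 2 load 1.2245
2 4 source 1.5889
3 6 load 1.8492
4 8 source 2.0352

Γ_L=0.714286, Γ_S=0.714286; launch V₁=5·50/350=0.714286
k=0 src: V=0.7143
k=1 load: inc=0.714286, refl=0.714286·0.714286=0.5102; V=0.000000+0.714286+0.510204=1.2245
k=2 src: inc=0.510204, refl=0.510204·0.714286=0.3644; V=0.714286+0.510204+0.364431=1.5889
k=3 load: inc=0.364431, refl=0.364431·0.714286=0.2603; V=1.224490+0.364431+0.260308=1.8492
k=4 src: inc=0.260308, refl=0.260308·0.714286=0.1859; V=1.588921+0.260308+0.185934=2.0352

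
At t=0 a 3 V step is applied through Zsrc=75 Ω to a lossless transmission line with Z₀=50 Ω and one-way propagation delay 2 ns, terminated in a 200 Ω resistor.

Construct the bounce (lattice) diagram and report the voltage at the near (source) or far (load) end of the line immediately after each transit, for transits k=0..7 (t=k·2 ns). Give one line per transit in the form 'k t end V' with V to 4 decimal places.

0 0 source 1.2000
1 2 load 1.9200
2 4 source 2.0640
3 6 load 2.1504
4 8 source 2.1677
5 10 load 2.1780
6 12 source 2.1801
7 14 load 2.1814

Γ_L=0.600000, Γ_S=0.200000; launch V₁=3·50/125=1.200000
k=0 src: V=1.2000
k=1 load: inc=1.200000, refl=1.200000·0.600000=0.7200; V=0.000000+1.200000+0.720000=1.9200
k=2 src: inc=0.720000, refl=0.720000·0.200000=0.1440; V=1.200000+0.720000+0.144000=2.0640
k=3 load: inc=0.144000, refl=0.144000·0.600000=0.0864; V=1.920000+0.144000+0.086400=2.1504
k=4 src: inc=0.086400, refl=0.086400·0.200000=0.0173; V=2.064000+0.086400+0.017280=2.1677
k=5 load: inc=0.017280, refl=0.017280·0.600000=0.0104; V=2.150400+0.017280+0.010368=2.1780
k=6 src: inc=0.010368, refl=0.010368·0.200000=0.0021; V=2.167680+0.010368+0.002074=2.1801
k=7 load: inc=0.002074, refl=0.002074·0.600000=0.0012; V=2.178048+0.002074+0.001244=2.1814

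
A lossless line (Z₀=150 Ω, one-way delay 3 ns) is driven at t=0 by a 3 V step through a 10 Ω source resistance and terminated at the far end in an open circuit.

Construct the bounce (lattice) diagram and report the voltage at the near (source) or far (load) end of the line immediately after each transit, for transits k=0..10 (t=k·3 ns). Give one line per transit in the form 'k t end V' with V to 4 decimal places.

0 0 source 2.8125
1 3 load 5.6250
2 6 source 3.1641
3 9 load 0.7031
4 12 source 2.8564
5 15 load 5.0098
6 18 source 3.1256
7 21 load 1.2415
8 24 source 2.8901
9 27 load 4.5387
10 30 source 3.0962

Γ_L=1.000000, Γ_S=-0.875000; launch V₁=3·150/160=2.812500
k=0 src: V=2.8125
k=1 load: inc=2.812500, refl=2.812500·1.000000=2.8125; V=0.000000+2.812500+2.812500=5.6250
k=2 src: inc=2.812500, refl=2.812500·-0.875000=-2.4609; V=2.812500+2.812500+-2.460938=3.1641
k=3 load: inc=-2.460938, refl=-2.460938·1.000000=-2.4609; V=5.625000+-2.460938+-2.460938=0.7031
k=4 src: inc=-2.460938, refl=-2.460938·-0.875000=2.1533; V=3.164062+-2.460938+2.153320=2.8564
k=5 load: inc=2.153320, refl=2.153320·1.000000=2.1533; V=0.703125+2.153320+2.153320=5.0098
k=6 src: inc=2.153320, refl=2.153320·-0.875000=-1.8842; V=2.856445+2.153320+-1.884155=3.1256
k=7 load: inc=-1.884155, refl=-1.884155·1.000000=-1.8842; V=5.009766+-1.884155+-1.884155=1.2415
k=8 src: inc=-1.884155, refl=-1.884155·-0.875000=1.6486; V=3.125610+-1.884155+1.648636=2.8901
k=9 load: inc=1.648636, refl=1.648636·1.000000=1.6486; V=1.241455+1.648636+1.648636=4.5387
k=10 src: inc=1.648636, refl=1.648636·-0.875000=-1.4426; V=2.890091+1.648636+-1.442556=3.0962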